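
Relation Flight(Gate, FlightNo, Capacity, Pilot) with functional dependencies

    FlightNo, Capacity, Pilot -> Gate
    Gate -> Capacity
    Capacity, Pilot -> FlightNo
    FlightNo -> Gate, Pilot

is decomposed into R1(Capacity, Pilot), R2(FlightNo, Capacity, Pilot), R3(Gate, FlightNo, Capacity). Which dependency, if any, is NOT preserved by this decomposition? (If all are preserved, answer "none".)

FlightNo, Capacity, Pilot → Gate: restricted closure across fragments reaches Gate.
Gate → Capacity lies within R3.
Capacity, Pilot → FlightNo lies within R2.
FlightNo → Gate, Pilot: restricted closure across fragments reaches Gate, Pilot.
Every dependency is enforceable on the fragments, so the decomposition is dependency-preserving.

none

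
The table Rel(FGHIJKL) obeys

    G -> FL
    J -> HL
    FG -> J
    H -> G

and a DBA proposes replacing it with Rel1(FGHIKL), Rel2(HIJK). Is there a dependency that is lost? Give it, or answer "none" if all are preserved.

none

G → FL lies within Rel1.
J → HL: restricted closure across fragments reaches HL.
FG → J: restricted closure across fragments reaches J.
H → G lies within Rel1.
Every dependency is enforceable on the fragments, so the decomposition is dependency-preserving.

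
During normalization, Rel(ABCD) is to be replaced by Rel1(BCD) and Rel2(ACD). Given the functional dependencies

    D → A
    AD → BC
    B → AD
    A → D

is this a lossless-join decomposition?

Yes

Common attributes: Rel1 ∩ Rel2 = {CD}.
Closure of {CD}: D → A applies, adding A; AD → BC applies, adding B. So (CD)⁺ = {ABCD}.
This closure contains every attribute of Rel1, so Rel1 ∩ Rel2 → Rel1. The join is lossless.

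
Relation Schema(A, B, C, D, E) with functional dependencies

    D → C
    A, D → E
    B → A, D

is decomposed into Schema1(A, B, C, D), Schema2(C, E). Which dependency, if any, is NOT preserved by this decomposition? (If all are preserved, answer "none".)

A, D → E

Check A, D → E: no single fragment contains all of {A, D, E}, and the restricted closure of {A, D} across the fragments never reaches {E}.
D → C is preserved.
B → A, D is preserved.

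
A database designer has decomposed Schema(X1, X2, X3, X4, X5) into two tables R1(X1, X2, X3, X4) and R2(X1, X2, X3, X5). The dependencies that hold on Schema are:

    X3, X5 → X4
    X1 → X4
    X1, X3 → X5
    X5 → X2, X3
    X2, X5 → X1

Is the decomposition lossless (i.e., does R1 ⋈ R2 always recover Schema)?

Yes

Common attributes: R1 ∩ R2 = {X1, X2, X3}.
Closure of {X1, X2, X3}: X1 → X4 applies, adding X4; X1, X3 → X5 applies, adding X5. So (X1, X2, X3)⁺ = {X1, X2, X3, X4, X5}.
This closure contains every attribute of R1, so R1 ∩ R2 → R1. The join is lossless.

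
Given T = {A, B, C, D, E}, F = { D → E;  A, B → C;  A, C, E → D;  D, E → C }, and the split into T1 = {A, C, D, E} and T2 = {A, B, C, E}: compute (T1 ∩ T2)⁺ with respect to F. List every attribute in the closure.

A, C, D, E

T1 ∩ T2 = {A, C, E}.
A, C, E → D applies, adding D
Closure: {A, C, D, E}.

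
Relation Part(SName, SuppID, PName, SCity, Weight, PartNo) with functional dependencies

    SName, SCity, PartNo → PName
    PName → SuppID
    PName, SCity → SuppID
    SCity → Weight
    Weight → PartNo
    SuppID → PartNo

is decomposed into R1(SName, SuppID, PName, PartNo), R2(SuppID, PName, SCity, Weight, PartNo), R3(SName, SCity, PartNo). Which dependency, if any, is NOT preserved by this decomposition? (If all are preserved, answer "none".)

Check SName, SCity, PartNo → PName: no single fragment contains all of {SName, PName, SCity, PartNo}, and the restricted closure of {SName, SCity, PartNo} across the fragments never reaches {PName}.
PName → SuppID is preserved.
PName, SCity → SuppID is preserved.
SCity → Weight is preserved.
Weight → PartNo is preserved.
SuppID → PartNo is preserved.

SName, SCity, PartNo → PName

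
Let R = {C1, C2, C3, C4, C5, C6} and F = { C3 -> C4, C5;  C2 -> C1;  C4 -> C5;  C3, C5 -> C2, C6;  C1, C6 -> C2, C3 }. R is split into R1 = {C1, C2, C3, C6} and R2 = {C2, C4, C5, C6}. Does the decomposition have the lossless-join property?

Common attributes: R1 ∩ R2 = {C2, C6}.
Closure of {C2, C6}: C2 → C1 applies, adding C1; C1, C6 → C2, C3 applies, adding C3; C3 → C4, C5 applies, adding C4, C5. So (C2, C6)⁺ = {C1, C2, C3, C4, C5, C6}.
This closure contains every attribute of R1, so R1 ∩ R2 → R1. The join is lossless.

Yes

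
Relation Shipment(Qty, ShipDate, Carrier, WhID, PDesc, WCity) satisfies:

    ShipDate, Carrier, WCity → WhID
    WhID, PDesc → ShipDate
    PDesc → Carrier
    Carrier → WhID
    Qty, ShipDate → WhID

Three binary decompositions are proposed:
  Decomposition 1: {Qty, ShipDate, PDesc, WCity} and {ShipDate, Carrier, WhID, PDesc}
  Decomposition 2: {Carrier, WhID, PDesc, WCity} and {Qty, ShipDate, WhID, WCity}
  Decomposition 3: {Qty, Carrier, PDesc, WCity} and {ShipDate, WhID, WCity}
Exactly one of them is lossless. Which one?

Decomposition 1

Decomposition 1: common = {ShipDate, PDesc}, closure = {ShipDate, Carrier, WhID, PDesc} → lossless.
Decomposition 2: common = {WhID, WCity}, closure = {WhID, WCity} → lossy.
Decomposition 3: common = {WCity}, closure = {WCity} → lossy.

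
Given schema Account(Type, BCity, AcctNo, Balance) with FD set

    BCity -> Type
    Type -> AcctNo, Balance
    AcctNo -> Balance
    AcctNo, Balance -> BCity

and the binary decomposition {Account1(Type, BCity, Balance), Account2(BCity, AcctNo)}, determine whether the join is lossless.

Common attributes: Account1 ∩ Account2 = {BCity}.
Closure of {BCity}: BCity → Type applies, adding Type; Type → AcctNo, Balance applies, adding AcctNo, Balance. So (BCity)⁺ = {Type, BCity, AcctNo, Balance}.
This closure contains every attribute of Account1, so Account1 ∩ Account2 → Account1. The join is lossless.

Yes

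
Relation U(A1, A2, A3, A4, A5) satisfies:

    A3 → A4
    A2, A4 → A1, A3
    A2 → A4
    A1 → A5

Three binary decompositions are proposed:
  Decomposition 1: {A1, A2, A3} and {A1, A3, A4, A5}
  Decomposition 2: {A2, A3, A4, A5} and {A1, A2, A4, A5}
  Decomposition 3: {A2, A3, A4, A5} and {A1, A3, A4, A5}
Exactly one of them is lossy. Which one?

Decomposition 3

Decomposition 1: common = {A1, A3}, closure = {A1, A3, A4, A5} → lossless.
Decomposition 2: common = {A2, A4, A5}, closure = {A1, A2, A3, A4, A5} → lossless.
Decomposition 3: common = {A3, A4, A5}, closure = {A3, A4, A5} → lossy.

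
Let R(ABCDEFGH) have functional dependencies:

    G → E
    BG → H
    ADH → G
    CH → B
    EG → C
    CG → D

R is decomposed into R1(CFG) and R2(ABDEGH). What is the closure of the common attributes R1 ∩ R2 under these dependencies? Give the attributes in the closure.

R1 ∩ R2 = {G}.
G → E applies, adding E
EG → C applies, adding C
CG → D applies, adding D
Closure: {CDEG}.

CDEG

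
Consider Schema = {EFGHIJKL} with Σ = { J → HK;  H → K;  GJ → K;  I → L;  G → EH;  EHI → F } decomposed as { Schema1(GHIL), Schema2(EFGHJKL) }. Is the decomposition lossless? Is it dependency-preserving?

Lossless test: (GHL)⁺ = {EGHKL}, which is a superkey of neither fragment — lossy.
Dependency preservation: the restricted closure of {EHI} across the fragments never reaches {F}, so EHI → F cannot be enforced without a join — not preserved.

lossy and not dependency-preserving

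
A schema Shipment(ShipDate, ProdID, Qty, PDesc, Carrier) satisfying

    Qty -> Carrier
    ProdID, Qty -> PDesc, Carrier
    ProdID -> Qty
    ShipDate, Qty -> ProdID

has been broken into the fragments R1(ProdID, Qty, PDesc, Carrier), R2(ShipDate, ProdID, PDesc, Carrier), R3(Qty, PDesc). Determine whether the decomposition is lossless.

Yes

Chase test. Columns are ShipDate, ProdID, Qty, PDesc, Carrier; row i has aⱼ where attribute j ∈ Ri, else bᵢⱼ.
Initial tableau (one row per fragment):
  row 1: b11 a2 a3 a4 a5
  row 2: a1 a2 b23 a4 a5
  row 3: b31 b32 a3 a4 b35
Rows 1 and 3 agree on Qty; apply Qty→Carrier and equate their Carrier entries.
Rows 1 and 2 agree on ProdID; apply ProdID→Qty and equate their Qty entries.
Row 2 is now all distinguished symbols — the join is lossless.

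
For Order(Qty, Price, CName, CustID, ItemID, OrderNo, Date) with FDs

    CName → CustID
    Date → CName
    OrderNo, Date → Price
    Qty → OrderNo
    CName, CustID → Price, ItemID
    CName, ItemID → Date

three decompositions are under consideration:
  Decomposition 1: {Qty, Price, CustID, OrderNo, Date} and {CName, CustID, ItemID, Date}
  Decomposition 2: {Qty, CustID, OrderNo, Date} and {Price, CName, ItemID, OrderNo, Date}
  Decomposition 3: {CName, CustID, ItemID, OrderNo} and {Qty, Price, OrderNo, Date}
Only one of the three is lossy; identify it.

Decomposition 1: common = {CustID, Date}, closure = {Price, CName, CustID, ItemID, Date} → lossless.
Decomposition 2: common = {OrderNo, Date}, closure = {Price, CName, CustID, ItemID, OrderNo, Date} → lossless.
Decomposition 3: common = {OrderNo}, closure = {OrderNo} → lossy.

Decomposition 3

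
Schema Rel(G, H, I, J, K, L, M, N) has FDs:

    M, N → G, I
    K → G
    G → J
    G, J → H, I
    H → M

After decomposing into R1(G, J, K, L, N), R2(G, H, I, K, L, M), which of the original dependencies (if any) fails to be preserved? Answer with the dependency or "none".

Check M, N → G, I: no single fragment contains all of {G, I, M, N}, and the restricted closure of {M, N} across the fragments never reaches {G, I}.
K → G is preserved.
G → J is preserved.
G, J → H, I is preserved.
H → M is preserved.

M, N → G, I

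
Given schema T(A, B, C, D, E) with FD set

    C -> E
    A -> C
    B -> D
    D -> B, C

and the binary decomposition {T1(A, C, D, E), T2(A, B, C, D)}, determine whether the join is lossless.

Common attributes: T1 ∩ T2 = {A, C, D}.
Closure of {A, C, D}: C → E applies, adding E; D → B, C applies, adding B. So (A, C, D)⁺ = {A, B, C, D, E}.
This closure contains every attribute of T1, so T1 ∩ T2 → T1. The join is lossless.

Yes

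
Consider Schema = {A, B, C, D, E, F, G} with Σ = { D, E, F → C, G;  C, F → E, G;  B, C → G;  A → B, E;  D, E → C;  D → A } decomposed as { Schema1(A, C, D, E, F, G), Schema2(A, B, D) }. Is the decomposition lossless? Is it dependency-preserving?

Lossless test: (A, D)⁺ = {A, B, C, D, E, G}, which contains all of one fragment — lossless.
Dependency preservation: the restricted closure of {B, C} across the fragments never reaches {G}, so B, C → G cannot be enforced without a join — not preserved.

lossless but not dependency-preserving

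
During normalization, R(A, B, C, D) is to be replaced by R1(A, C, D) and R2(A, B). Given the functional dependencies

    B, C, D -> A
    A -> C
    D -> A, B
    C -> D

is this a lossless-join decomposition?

Yes

Common attributes: R1 ∩ R2 = {A}.
Closure of {A}: A → C applies, adding C; C → D applies, adding D; D → A, B applies, adding B. So (A)⁺ = {A, B, C, D}.
This closure contains every attribute of R1, so R1 ∩ R2 → R1. The join is lossless.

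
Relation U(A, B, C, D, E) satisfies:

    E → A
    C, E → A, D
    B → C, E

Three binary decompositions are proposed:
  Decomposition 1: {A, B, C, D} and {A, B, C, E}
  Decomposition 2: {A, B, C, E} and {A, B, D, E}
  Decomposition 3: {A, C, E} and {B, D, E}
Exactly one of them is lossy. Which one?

Decomposition 1: common = {A, B, C}, closure = {A, B, C, D, E} → lossless.
Decomposition 2: common = {A, B, E}, closure = {A, B, C, D, E} → lossless.
Decomposition 3: common = {E}, closure = {A, E} → lossy.

Decomposition 3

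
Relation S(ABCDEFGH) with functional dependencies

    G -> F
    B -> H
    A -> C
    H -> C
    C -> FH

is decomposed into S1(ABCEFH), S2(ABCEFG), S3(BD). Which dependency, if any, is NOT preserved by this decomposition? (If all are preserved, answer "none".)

G → F lies within S2.
B → H lies within S1.
A → C lies within S1.
H → C lies within S1.
C → FH lies within S1.
Every dependency is enforceable on the fragments, so the decomposition is dependency-preserving.

none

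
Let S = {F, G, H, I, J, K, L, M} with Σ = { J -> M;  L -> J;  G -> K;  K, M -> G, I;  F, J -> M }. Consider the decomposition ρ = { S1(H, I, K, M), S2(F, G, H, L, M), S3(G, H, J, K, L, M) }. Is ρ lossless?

Yes

Chase test. Columns are F, G, H, I, J, K, L, M; row i has aⱼ where attribute j ∈ Si, else bᵢⱼ.
Initial tableau (one row per fragment):
  row 1: b11 b12 a3 a4 b15 a6 b17 a8
  row 2: a1 a2 a3 b24 b25 b26 a7 a8
  row 3: b31 a2 a3 b34 a5 a6 a7 a8
Rows 2 and 3 agree on L; apply L→J and equate their J entries.
Rows 2 and 3 agree on G; apply G→K and equate their K entries.
Rows 1 and 2 agree on K, M; apply K, M→G, I and equate their G, I entries.
Rows 1 and 3 agree on K, M; apply K, M→G, I and equate their G, I entries.
Row 2 is now all distinguished symbols — the join is lossless.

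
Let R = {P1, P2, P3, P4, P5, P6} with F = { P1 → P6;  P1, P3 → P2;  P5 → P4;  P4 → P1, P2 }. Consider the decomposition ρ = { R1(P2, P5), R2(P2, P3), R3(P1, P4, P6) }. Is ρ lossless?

Chase test. Columns are P1, P2, P3, P4, P5, P6; row i has aⱼ where attribute j ∈ Ri, else bᵢⱼ.
Initial tableau (one row per fragment):
  row 1: b11 a2 b13 b14 a5 b16
  row 2: b21 a2 a3 b24 b25 b26
  row 3: a1 b32 b33 a4 b35 a6
No row becomes fully distinguished — the join is lossy.

No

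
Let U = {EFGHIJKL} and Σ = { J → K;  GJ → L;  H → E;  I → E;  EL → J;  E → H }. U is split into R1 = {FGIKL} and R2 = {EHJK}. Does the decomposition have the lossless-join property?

No

Common attributes: R1 ∩ R2 = {K}.
No dependency enlarges {K}, so (K)⁺ = {K}.
The closure contains neither all of R1 = {FGIKL} nor all of R2 = {EHJK}, so the common attributes are not a superkey of either fragment. The join is lossy.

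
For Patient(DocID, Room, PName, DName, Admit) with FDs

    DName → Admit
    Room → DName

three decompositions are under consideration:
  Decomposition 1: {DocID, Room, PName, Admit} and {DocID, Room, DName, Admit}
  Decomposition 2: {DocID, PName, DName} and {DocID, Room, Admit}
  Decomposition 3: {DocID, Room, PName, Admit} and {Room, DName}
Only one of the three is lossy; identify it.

Decomposition 1: common = {DocID, Room, Admit}, closure = {DocID, Room, DName, Admit} → lossless.
Decomposition 2: common = {DocID}, closure = {DocID} → lossy.
Decomposition 3: common = {Room}, closure = {Room, DName, Admit} → lossless.

Decomposition 2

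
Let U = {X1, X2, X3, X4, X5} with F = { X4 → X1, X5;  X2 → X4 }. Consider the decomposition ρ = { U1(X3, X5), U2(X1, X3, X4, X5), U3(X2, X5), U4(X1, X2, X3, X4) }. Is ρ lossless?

Yes

Chase test. Columns are X1, X2, X3, X4, X5; row i has aⱼ where attribute j ∈ Ui, else bᵢⱼ.
Initial tableau (one row per fragment):
  row 1: b11 b12 a3 b14 a5
  row 2: a1 b22 a3 a4 a5
  row 3: b31 a2 b33 b34 a5
  row 4: a1 a2 a3 a4 b45
Rows 2 and 4 agree on X4; apply X4→X1, X5 and equate their X1, X5 entries.
Rows 3 and 4 agree on X2; apply X2→X4 and equate their X4 entries.
Rows 2 and 3 agree on X4; apply X4→X1, X5 and equate their X1, X5 entries.
Row 4 is now all distinguished symbols — the join is lossless.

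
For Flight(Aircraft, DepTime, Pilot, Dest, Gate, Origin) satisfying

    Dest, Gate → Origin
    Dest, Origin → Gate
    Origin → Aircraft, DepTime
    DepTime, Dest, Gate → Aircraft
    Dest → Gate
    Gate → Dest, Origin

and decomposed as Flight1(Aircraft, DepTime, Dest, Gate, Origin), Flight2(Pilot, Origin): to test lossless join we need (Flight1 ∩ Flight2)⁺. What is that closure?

Flight1 ∩ Flight2 = {Origin}.
Origin → Aircraft, DepTime applies, adding Aircraft, DepTime
Closure: {Aircraft, DepTime, Origin}.

Aircraft, DepTime, Origin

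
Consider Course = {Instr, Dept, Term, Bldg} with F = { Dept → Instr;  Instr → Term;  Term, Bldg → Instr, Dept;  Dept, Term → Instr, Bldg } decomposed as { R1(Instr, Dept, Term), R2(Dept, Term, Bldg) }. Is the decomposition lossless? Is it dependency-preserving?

lossless and dependency-preserving

Lossless test: (Dept, Term)⁺ = {Instr, Dept, Term, Bldg}, which contains all of one fragment — lossless.
Dependency preservation: Term, Bldg → Instr, Dept; Dept, Term → Instr, Bldg are not contained in any single fragment, but the restricted closure of each left-hand side across the fragments still reaches the right-hand side; the remaining FDs each lie inside some fragment. All dependencies are preserved.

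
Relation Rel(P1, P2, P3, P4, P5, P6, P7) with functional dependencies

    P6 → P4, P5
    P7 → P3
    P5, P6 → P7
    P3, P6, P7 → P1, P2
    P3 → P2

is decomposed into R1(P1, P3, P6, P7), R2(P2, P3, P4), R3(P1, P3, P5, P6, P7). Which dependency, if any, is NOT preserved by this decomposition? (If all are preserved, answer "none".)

Check P6 → P4, P5: no single fragment contains all of {P4, P5, P6}, and the restricted closure of {P6} across the fragments never reaches {P4, P5}.
P7 → P3 is preserved.
P5, P6 → P7 is preserved.
P3, P6, P7 → P1, P2 is preserved.
P3 → P2 is preserved.

P6 → P4, P5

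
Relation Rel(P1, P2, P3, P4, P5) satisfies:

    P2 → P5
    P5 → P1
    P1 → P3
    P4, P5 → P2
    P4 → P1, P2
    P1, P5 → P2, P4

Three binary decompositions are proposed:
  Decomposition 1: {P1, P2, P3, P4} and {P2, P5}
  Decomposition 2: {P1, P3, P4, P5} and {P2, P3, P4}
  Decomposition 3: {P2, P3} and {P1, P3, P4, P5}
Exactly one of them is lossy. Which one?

Decomposition 3

Decomposition 1: common = {P2}, closure = {P1, P2, P3, P4, P5} → lossless.
Decomposition 2: common = {P3, P4}, closure = {P1, P2, P3, P4, P5} → lossless.
Decomposition 3: common = {P3}, closure = {P3} → lossy.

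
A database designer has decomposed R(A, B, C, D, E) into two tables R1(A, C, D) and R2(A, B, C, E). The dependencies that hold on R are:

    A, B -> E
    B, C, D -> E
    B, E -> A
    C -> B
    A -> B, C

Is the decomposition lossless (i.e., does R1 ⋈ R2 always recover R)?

Yes

Common attributes: R1 ∩ R2 = {A, C}.
Closure of {A, C}: C → B applies, adding B; A, B → E applies, adding E. So (A, C)⁺ = {A, B, C, E}.
This closure contains every attribute of R2, so R1 ∩ R2 → R2. The join is lossless.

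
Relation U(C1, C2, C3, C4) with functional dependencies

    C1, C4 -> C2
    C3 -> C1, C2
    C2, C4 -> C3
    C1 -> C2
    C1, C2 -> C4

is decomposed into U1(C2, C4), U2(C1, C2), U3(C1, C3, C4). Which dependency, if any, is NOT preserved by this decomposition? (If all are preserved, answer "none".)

C2, C4 -> C3

Check C2, C4 → C3: no single fragment contains all of {C2, C3, C4}, and the restricted closure of {C2, C4} across the fragments never reaches {C3}.
C1, C4 → C2 is preserved.
C3 → C1, C2 is preserved.
C1 → C2 is preserved.
C1, C2 → C4 is preserved.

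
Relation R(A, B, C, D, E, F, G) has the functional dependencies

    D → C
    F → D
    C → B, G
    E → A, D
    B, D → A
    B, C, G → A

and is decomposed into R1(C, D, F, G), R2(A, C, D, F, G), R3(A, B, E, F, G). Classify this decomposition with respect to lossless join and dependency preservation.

Lossless test (chase): Rows 1 and 3 agree on F; apply F→D and equate their D entries. Rows 1 and 2 agree on C; apply C→B, G and equate their B, G entries. Rows 1 and 2 agree on B, D; apply B, D→A and equate their A entries. Rows 1 and 3 agree on D; apply D→C and equate their C entries. Rows 1 and 3 agree on C; apply C→B, G and equate their B, G entries. Row 3 is now all distinguished symbols — the join is lossless.
Dependency preservation: the restricted closure of {C} across the fragments never reaches {B, G}, so C → B, G cannot be enforced without a join — not preserved.

lossless but not dependency-preserving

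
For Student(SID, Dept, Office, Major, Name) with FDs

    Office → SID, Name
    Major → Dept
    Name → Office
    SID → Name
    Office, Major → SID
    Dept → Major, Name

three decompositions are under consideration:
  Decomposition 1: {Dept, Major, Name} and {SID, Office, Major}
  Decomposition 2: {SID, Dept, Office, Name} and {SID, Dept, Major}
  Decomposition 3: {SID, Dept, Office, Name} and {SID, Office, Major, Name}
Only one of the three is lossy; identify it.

Decomposition 3

Decomposition 1: common = {Major}, closure = {SID, Dept, Office, Major, Name} → lossless.
Decomposition 2: common = {SID, Dept}, closure = {SID, Dept, Office, Major, Name} → lossless.
Decomposition 3: common = {SID, Office, Name}, closure = {SID, Office, Name} → lossy.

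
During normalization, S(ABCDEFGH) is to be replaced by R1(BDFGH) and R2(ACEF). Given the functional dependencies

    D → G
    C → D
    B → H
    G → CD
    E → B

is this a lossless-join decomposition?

No

Common attributes: R1 ∩ R2 = {F}.
No dependency enlarges {F}, so (F)⁺ = {F}.
The closure contains neither all of R1 = {BDFGH} nor all of R2 = {ACEF}, so the common attributes are not a superkey of either fragment. The join is lossy.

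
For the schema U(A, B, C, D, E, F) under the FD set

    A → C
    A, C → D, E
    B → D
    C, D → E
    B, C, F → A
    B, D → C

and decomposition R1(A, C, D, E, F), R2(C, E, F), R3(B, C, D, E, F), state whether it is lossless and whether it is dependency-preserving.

lossy and not dependency-preserving

Lossless test (chase): applying each FD to every pair of rows produces no changes in the tableau, so no row becomes fully distinguished — the join is lossy.
Dependency preservation: the restricted closure of {B, C, F} across the fragments never reaches {A}, so B, C, F → A cannot be enforced without a join — not preserved.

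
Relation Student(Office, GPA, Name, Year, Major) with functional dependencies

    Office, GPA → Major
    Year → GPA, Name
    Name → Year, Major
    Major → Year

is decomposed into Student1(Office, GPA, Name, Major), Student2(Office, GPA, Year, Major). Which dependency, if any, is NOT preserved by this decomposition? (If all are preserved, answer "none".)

none

Office, GPA → Major lies within Student1.
Year → GPA, Name: restricted closure across fragments reaches GPA, Name.
Name → Year, Major: restricted closure across fragments reaches Year, Major.
Major → Year lies within Student2.
Every dependency is enforceable on the fragments, so the decomposition is dependency-preserving.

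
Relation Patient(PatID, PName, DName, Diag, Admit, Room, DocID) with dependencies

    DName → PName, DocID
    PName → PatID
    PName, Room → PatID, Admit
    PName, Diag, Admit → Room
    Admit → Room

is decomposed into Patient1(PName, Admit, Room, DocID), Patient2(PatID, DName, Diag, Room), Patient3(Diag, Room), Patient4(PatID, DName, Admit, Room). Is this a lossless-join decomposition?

Chase test. Columns are PatID, PName, DName, Diag, Admit, Room, DocID; row i has aⱼ where attribute j ∈ Patienti, else bᵢⱼ.
Initial tableau (one row per fragment):
  row 1: b11 a2 b13 b14 a5 a6 a7
  row 2: a1 b22 a3 a4 b25 a6 b27
  row 3: b31 b32 b33 a4 b35 a6 b37
  row 4: a1 b42 a3 b44 a5 a6 b47
Rows 2 and 4 agree on DName; apply DName→PName, DocID and equate their PName, DocID entries.
Rows 2 and 4 agree on PName, Room; apply PName, Room→PatID, Admit and equate their PatID, Admit entries.
No row becomes fully distinguished — the join is lossy.

No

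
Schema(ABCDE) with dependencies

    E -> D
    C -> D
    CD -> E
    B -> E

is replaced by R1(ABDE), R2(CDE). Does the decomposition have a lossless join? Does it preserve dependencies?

Lossless test: (DE)⁺ = {DE}, which is a superkey of neither fragment — lossy.
Dependency preservation: every FD's attributes lie within a single fragment, so each can be enforced locally — preserved.

lossy but dependency-preserving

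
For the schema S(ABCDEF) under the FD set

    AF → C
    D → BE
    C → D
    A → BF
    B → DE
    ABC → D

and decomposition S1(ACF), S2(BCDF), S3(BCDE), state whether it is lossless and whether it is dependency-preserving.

lossless and dependency-preserving

Lossless test (chase): Rows 2 and 3 agree on D; apply D→BE and equate their BE entries. Rows 1 and 2 agree on C; apply C→D and equate their D entries. Rows 1 and 2 agree on D; apply D→BE and equate their BE entries. Row 1 is now all distinguished symbols — the join is lossless.
Dependency preservation: A → BF; ABC → D are not contained in any single fragment, but the restricted closure of each left-hand side across the fragments still reaches the right-hand side; the remaining FDs each lie inside some fragment. All dependencies are preserved.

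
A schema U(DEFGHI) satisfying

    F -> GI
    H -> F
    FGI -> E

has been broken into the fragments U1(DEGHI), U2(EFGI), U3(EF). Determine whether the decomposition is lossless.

Chase test. Columns are DEFGHI; row i has aⱼ where attribute j ∈ Ui, else bᵢⱼ.
Initial tableau (one row per fragment):
  row 1: a1 a2 b13 a4 a5 a6
  row 2: b21 a2 a3 a4 b25 a6
  row 3: b31 a2 a3 b34 b35 b36
Rows 2 and 3 agree on F; apply F→GI and equate their GI entries.
No row becomes fully distinguished — the join is lossy.

No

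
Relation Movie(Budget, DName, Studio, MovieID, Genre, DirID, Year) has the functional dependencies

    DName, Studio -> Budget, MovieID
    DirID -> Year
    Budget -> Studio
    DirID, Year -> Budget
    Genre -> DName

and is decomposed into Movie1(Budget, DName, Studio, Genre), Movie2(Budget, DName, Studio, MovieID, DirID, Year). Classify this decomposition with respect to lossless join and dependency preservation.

lossy but dependency-preserving

Lossless test: (Budget, DName, Studio)⁺ = {Budget, DName, Studio, MovieID}, which is a superkey of neither fragment — lossy.
Dependency preservation: every FD's attributes lie within a single fragment, so each can be enforced locally — preserved.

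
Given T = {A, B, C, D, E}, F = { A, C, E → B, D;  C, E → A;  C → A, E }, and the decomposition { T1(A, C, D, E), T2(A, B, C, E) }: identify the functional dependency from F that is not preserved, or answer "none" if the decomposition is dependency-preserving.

none

A, C, E → B, D: restricted closure across fragments reaches B, D.
C, E → A lies within T1.
C → A, E lies within T1.
Every dependency is enforceable on the fragments, so the decomposition is dependency-preserving.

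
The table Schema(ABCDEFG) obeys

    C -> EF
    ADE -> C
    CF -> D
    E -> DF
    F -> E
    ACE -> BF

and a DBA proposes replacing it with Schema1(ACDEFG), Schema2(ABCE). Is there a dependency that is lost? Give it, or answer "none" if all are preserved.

C → EF lies within Schema1.
ADE → C lies within Schema1.
CF → D lies within Schema1.
E → DF lies within Schema1.
F → E lies within Schema1.
ACE → BF: restricted closure across fragments reaches BF.
Every dependency is enforceable on the fragments, so the decomposition is dependency-preserving.

none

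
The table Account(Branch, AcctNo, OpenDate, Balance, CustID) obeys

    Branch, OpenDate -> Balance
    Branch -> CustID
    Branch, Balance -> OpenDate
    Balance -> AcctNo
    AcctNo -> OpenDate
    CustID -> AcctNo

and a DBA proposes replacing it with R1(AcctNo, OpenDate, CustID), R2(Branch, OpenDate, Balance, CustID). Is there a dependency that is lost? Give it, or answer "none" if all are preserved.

Check Balance → AcctNo: no single fragment contains all of {AcctNo, Balance}, and the restricted closure of {Balance} across the fragments never reaches {AcctNo}.
Branch, OpenDate → Balance is preserved.
Branch → CustID is preserved.
Branch, Balance → OpenDate is preserved.
AcctNo → OpenDate is preserved.
CustID → AcctNo is preserved.

Balance -> AcctNo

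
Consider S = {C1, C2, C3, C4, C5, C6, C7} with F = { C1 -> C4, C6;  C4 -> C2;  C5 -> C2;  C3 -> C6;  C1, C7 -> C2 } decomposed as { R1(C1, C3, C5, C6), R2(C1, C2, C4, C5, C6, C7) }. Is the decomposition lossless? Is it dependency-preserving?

Lossless test: (C1, C5, C6)⁺ = {C1, C2, C4, C5, C6}, which is a superkey of neither fragment — lossy.
Dependency preservation: every FD's attributes lie within a single fragment, so each can be enforced locally — preserved.

lossy but dependency-preserving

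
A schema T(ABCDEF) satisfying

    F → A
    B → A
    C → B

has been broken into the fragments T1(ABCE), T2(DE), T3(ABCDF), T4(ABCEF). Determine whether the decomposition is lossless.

No

Chase test. Columns are ABCDEF; row i has aⱼ where attribute j ∈ Ti, else bᵢⱼ.
Initial tableau (one row per fragment):
  row 1: a1 a2 a3 b14 a5 b16
  row 2: b21 b22 b23 a4 a5 b26
  row 3: a1 a2 a3 a4 b35 a6
  row 4: a1 a2 a3 b44 a5 a6
No row becomes fully distinguished — the join is lossy.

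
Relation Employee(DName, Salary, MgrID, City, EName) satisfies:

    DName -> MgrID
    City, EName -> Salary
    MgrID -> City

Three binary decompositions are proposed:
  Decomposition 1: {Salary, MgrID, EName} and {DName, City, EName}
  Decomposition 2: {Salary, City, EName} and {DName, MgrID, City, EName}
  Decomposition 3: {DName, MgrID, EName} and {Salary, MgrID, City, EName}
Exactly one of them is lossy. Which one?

Decomposition 1: common = {EName}, closure = {EName} → lossy.
Decomposition 2: common = {City, EName}, closure = {Salary, City, EName} → lossless.
Decomposition 3: common = {MgrID, EName}, closure = {Salary, MgrID, City, EName} → lossless.

Decomposition 1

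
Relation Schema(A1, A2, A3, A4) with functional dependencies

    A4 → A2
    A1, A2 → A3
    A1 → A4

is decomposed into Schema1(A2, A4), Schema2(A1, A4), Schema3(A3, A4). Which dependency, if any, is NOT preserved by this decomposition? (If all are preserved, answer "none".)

Check A1, A2 → A3: no single fragment contains all of {A1, A2, A3}, and the restricted closure of {A1, A2} across the fragments never reaches {A3}.
A4 → A2 is preserved.
A1 → A4 is preserved.

A1, A2 → A3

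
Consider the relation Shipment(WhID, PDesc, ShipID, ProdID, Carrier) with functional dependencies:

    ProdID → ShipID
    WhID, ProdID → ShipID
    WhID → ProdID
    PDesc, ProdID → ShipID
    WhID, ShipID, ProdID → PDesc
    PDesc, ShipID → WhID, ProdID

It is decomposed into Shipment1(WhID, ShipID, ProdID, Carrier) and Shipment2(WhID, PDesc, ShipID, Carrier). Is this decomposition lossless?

Common attributes: Shipment1 ∩ Shipment2 = {WhID, ShipID, Carrier}.
Closure of {WhID, ShipID, Carrier}: WhID → ProdID applies, adding ProdID; WhID, ShipID, ProdID → PDesc applies, adding PDesc. So (WhID, ShipID, Carrier)⁺ = {WhID, PDesc, ShipID, ProdID, Carrier}.
This closure contains every attribute of Shipment1, so Shipment1 ∩ Shipment2 → Shipment1. The join is lossless.

Yes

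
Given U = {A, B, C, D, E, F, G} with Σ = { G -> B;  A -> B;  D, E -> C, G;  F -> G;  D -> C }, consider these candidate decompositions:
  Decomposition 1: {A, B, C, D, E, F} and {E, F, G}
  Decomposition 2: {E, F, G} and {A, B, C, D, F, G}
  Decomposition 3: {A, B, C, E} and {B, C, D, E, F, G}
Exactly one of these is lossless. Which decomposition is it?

Decomposition 1: common = {E, F}, closure = {B, E, F, G} → lossless.
Decomposition 2: common = {F, G}, closure = {B, F, G} → lossy.
Decomposition 3: common = {B, C, E}, closure = {B, C, E} → lossy.

Decomposition 1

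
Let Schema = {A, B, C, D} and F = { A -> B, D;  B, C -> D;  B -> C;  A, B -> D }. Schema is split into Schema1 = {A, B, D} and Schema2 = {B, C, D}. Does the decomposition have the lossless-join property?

Yes

Common attributes: Schema1 ∩ Schema2 = {B, D}.
Closure of {B, D}: B → C applies, adding C. So (B, D)⁺ = {B, C, D}.
This closure contains every attribute of Schema2, so Schema1 ∩ Schema2 → Schema2. The join is lossless.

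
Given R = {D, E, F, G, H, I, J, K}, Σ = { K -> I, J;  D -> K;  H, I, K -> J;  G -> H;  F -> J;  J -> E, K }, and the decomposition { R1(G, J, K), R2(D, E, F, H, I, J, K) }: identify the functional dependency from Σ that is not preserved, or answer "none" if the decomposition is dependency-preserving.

Check G → H: no single fragment contains all of {G, H}, and the restricted closure of {G} across the fragments never reaches {H}.
K → I, J is preserved.
D → K is preserved.
H, I, K → J is preserved.
F → J is preserved.
J → E, K is preserved.

G -> H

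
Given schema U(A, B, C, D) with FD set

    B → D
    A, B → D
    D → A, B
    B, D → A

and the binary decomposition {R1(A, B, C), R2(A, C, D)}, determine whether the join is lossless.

No

Common attributes: R1 ∩ R2 = {A, C}.
No dependency enlarges {A, C}, so (A, C)⁺ = {A, C}.
The closure contains neither all of R1 = {A, B, C} nor all of R2 = {A, C, D}, so the common attributes are not a superkey of either fragment. The join is lossy.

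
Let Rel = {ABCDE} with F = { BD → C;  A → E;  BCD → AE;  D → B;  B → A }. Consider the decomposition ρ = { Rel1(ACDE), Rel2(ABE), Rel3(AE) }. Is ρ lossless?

No

Chase test. Columns are ABCDE; row i has aⱼ where attribute j ∈ Reli, else bᵢⱼ.
Initial tableau (one row per fragment):
  row 1: a1 b12 a3 a4 a5
  row 2: a1 a2 b23 b24 a5
  row 3: a1 b32 b33 b34 a5
No row becomes fully distinguished — the join is lossy.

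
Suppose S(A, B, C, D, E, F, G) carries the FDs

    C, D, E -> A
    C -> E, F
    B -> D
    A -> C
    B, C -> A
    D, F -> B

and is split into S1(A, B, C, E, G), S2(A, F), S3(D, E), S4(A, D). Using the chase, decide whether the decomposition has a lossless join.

No

Chase test. Columns are A, B, C, D, E, F, G; row i has aⱼ where attribute j ∈ Si, else bᵢⱼ.
Initial tableau (one row per fragment):
  row 1: a1 a2 a3 b14 a5 b16 a7
  row 2: a1 b22 b23 b24 b25 a6 b27
  row 3: b31 b32 b33 a4 a5 b36 b37
  row 4: a1 b42 b43 a4 b45 b46 b47
Rows 1 and 2 agree on A; apply A→C and equate their C entries.
Rows 1 and 4 agree on A; apply A→C and equate their C entries.
Rows 1 and 2 agree on C; apply C→E, F and equate their E, F entries.
Rows 1 and 4 agree on C; apply C→E, F and equate their E, F entries.
No row becomes fully distinguished — the join is lossy.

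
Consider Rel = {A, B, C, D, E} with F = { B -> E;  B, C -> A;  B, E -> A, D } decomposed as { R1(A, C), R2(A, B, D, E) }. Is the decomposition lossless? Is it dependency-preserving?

Lossless test: (A)⁺ = {A}, which is a superkey of neither fragment — lossy.
Dependency preservation: B, C → A is not contained in any single fragment, but the restricted closure of its left-hand side across the fragments still reaches the right-hand side; the remaining FDs each lie inside some fragment. All dependencies are preserved.

lossy but dependency-preserving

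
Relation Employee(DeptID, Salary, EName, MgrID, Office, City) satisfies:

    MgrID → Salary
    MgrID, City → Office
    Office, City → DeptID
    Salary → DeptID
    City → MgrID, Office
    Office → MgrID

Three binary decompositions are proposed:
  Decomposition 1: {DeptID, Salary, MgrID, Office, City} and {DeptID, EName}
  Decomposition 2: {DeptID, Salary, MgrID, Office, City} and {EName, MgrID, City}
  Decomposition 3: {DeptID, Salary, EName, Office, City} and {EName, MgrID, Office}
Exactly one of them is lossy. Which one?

Decomposition 1: common = {DeptID}, closure = {DeptID} → lossy.
Decomposition 2: common = {MgrID, City}, closure = {DeptID, Salary, MgrID, Office, City} → lossless.
Decomposition 3: common = {EName, Office}, closure = {DeptID, Salary, EName, MgrID, Office} → lossless.

Decomposition 1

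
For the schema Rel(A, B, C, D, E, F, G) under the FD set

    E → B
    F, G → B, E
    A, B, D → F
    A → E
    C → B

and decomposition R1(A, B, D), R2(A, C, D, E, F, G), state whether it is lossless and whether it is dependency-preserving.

lossless but not dependency-preserving

Lossless test: (A, D)⁺ = {A, B, D, E, F}, which contains all of one fragment — lossless.
Dependency preservation: the restricted closure of {E} across the fragments never reaches {B}, so E → B cannot be enforced without a join — not preserved.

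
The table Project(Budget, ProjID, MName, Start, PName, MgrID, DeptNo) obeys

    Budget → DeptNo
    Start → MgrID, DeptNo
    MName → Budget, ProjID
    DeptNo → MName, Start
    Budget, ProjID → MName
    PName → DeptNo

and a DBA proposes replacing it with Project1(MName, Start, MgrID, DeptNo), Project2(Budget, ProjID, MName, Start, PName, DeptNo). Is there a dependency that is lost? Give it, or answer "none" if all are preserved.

Budget → DeptNo lies within Project2.
Start → MgrID, DeptNo lies within Project1.
MName → Budget, ProjID lies within Project2.
DeptNo → MName, Start lies within Project1.
Budget, ProjID → MName lies within Project2.
PName → DeptNo lies within Project2.
Every dependency is enforceable on the fragments, so the decomposition is dependency-preserving.

none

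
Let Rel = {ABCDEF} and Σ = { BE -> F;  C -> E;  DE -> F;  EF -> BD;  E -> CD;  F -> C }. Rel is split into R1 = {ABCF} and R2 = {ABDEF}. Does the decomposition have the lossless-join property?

Common attributes: R1 ∩ R2 = {ABF}.
Closure of {ABF}: F → C applies, adding C; C → E applies, adding E; EF → BD applies, adding D. So (ABF)⁺ = {ABCDEF}.
This closure contains every attribute of R1, so R1 ∩ R2 → R1. The join is lossless.

Yes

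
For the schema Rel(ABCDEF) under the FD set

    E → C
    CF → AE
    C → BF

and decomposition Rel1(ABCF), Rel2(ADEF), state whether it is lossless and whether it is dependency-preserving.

Lossless test: (AF)⁺ = {AF}, which is a superkey of neither fragment — lossy.
Dependency preservation: the restricted closure of {E} across the fragments never reaches {C}, so E → C cannot be enforced without a join — not preserved.

lossy and not dependency-preserving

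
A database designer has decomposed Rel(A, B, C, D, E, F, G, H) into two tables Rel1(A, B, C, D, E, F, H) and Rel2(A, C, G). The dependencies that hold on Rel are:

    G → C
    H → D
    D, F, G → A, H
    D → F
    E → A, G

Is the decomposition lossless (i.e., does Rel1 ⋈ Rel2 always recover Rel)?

No

Common attributes: Rel1 ∩ Rel2 = {A, C}.
No dependency enlarges {A, C}, so (A, C)⁺ = {A, C}.
The closure contains neither all of Rel1 = {A, B, C, D, E, F, H} nor all of Rel2 = {A, C, G}, so the common attributes are not a superkey of either fragment. The join is lossy.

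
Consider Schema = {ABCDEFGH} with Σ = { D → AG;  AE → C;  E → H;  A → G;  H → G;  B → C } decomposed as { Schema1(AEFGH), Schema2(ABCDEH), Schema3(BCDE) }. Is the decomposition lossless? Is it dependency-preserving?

lossy but dependency-preserving

Lossless test (chase): Rows 2 and 3 agree on D; apply D→AG and equate their AG entries. Rows 1 and 2 agree on AE; apply AE→C and equate their C entries. Rows 1 and 3 agree on E; apply E→H and equate their H entries. Rows 1 and 2 agree on A; apply A→G and equate their G entries. No row becomes fully distinguished — the join is lossy.
Dependency preservation: D → AG is not contained in any single fragment, but the restricted closure of its left-hand side across the fragments still reaches the right-hand side; the remaining FDs each lie inside some fragment. All dependencies are preserved.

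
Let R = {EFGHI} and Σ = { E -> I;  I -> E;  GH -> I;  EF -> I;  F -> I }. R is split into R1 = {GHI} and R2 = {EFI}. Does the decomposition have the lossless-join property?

Common attributes: R1 ∩ R2 = {I}.
Closure of {I}: I → E applies, adding E. So (I)⁺ = {EI}.
The closure contains neither all of R1 = {GHI} nor all of R2 = {EFI}, so the common attributes are not a superkey of either fragment. The join is lossy.

No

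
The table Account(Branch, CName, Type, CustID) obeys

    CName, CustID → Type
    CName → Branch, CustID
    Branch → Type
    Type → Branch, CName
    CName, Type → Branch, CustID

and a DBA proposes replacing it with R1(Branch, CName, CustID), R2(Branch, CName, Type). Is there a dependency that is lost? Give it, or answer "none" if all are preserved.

CName, CustID → Type: restricted closure across fragments reaches Type.
CName → Branch, CustID lies within R1.
Branch → Type lies within R2.
Type → Branch, CName lies within R2.
CName, Type → Branch, CustID: restricted closure across fragments reaches Branch, CustID.
Every dependency is enforceable on the fragments, so the decomposition is dependency-preserving.

none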